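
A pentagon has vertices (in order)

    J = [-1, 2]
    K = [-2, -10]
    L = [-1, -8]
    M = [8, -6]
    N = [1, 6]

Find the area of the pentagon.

76

Apply the surveyor's formula: 2A = Σ (x_i·y_{i+1} − x_{i+1}·y_i), indices taken mod 5.
J→K: (-1)(-10) − (-2)(2) = 14
K→L: (-2)(-8) − (-1)(-10) = 6
L→M: (-1)(-6) − (8)(-8) = 70
M→N: (8)(6) − (1)(-6) = 54
N→J: (1)(2) − (-1)(6) = 8
Σ = 152
Area = |Σ|/2 = 76.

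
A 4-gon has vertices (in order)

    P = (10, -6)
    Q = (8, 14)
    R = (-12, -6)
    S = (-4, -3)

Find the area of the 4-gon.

187

P→Q: (10)(14) − (8)(-6) = 188
Q→R: (8)(-6) − (-12)(14) = 120
R→S: (-12)(-3) − (-4)(-6) = 12
S→P: (-4)(-6) − (10)(-3) = 54
Σ = 374
Area = |Σ|/2 = 187.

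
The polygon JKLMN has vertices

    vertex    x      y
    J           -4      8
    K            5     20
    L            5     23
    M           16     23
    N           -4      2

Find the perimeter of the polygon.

64

|JK| = √((9)² + (12)²) = √225 = 15
|KL| = √((0)² + (3)²) = √9 = 3
|LM| = √((11)² + (0)²) = √121 = 11
|MN| = √((-20)² + (-21)²) = √841 = 29
|NJ| = √((0)² + (6)²) = √36 = 6
Perimeter = 15 + 3 + 11 + 29 + 6 = 64.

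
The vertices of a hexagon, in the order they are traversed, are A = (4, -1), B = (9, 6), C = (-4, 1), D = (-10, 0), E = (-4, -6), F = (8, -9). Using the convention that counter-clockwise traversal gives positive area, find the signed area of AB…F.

Apply the shoelace (surveyor's) formula: 2A = Σ (x_i·y_{i+1} − x_{i+1}·y_i), indices taken mod 6.
Σ = (33) + (33) + (10) + (60) + (84) + (28) = 248
Signed area = Σ/2 = 124 (positive ⇒ counter-clockwise traversal).

124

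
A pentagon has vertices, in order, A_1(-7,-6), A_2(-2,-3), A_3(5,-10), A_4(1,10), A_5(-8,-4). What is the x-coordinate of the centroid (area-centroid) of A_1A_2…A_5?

-56/75

Apply the shoelace formula. First the cross-terms c_i = x_i·y_{i+1} − x_{i+1}·y_i:
  9, 35, 60, 76, 20  ⇒  2A = 200, A = 100.
Then Σ (x_i + x_{i+1})·c_i = -448, so x̄ = -448 / (6·100) = -56/75.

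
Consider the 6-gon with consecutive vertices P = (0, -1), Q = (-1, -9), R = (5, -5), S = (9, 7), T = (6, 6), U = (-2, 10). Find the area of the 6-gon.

Apply the surveyor's formula: 2A = Σ (x_i·y_{i+1} − x_{i+1}·y_i), indices taken mod 6.
Σ = (-1) + (50) + (80) + (12) + (72) + (2) = 215
Area = |Σ|/2 = 107.5.

107.5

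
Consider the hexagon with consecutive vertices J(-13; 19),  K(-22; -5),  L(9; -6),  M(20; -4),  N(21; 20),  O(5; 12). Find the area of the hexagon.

Σ = (483) + (177) + (84) + (484) + (152) + (251) = 1631
Area = |Σ|/2 = 815.5.

815.5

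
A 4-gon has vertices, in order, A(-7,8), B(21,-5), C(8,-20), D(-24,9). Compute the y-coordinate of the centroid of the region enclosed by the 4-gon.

-814/225

Apply the shoelace formula. First the cross-terms c_i = x_i·y_{i+1} − x_{i+1}·y_i:
  -133, -380, -408, -129  ⇒  2A = -1050, A = -525.
Then Σ (y_i + y_{i+1})·c_i = 11396, so ȳ = 11396 / (6·(-525)) = -814/225.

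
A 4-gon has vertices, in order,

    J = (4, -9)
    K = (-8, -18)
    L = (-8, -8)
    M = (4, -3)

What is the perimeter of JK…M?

|JK| = √((-12)² + (-9)²) = √225 = 15
|KL| = √((0)² + (10)²) = √100 = 10
|LM| = √((12)² + (5)²) = √169 = 13
|MJ| = √((0)² + (-6)²) = √36 = 6
Perimeter = 15 + 10 + 13 + 6 = 44.

44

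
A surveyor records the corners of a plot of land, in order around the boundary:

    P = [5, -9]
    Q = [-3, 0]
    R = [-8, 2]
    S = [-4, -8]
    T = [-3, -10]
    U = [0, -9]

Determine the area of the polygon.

63.5

P→Q: (5)(0) − (-3)(-9) = -27
Q→R: (-3)(2) − (-8)(0) = -6
R→S: (-8)(-8) − (-4)(2) = 72
S→T: (-4)(-10) − (-3)(-8) = 16
T→U: (-3)(-9) − (0)(-10) = 27
U→P: (0)(-9) − (5)(-9) = 45
Σ = 127
Area = |Σ|/2 = 63.5.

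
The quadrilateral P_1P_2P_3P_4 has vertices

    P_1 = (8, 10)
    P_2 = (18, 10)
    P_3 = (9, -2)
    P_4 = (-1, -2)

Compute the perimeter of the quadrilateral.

50

|P_1P_2| = √((10)² + (0)²) = √100 = 10
|P_2P_3| = √((-9)² + (-12)²) = √225 = 15
|P_3P_4| = √((-10)² + (0)²) = √100 = 10
|P_4P_1| = √((9)² + (12)²) = √225 = 15
Perimeter = 10 + 15 + 10 + 15 = 50.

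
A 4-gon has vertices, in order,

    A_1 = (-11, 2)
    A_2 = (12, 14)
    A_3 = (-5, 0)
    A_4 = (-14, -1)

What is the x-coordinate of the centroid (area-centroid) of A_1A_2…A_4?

Apply Gauss's area formula. First the cross-terms c_i = x_i·y_{i+1} − x_{i+1}·y_i:
  -178, 70, 5, -39  ⇒  2A = -142, A = -71.
Then Σ (x_i + x_{i+1})·c_i = 1192, so x̄ = 1192 / (6·(-71)) = -596/213.

-596/213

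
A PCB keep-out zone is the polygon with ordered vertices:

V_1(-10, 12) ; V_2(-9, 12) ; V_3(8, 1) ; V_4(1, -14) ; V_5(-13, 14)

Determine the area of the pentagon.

207

Apply the surveyor's formula: 2A = Σ (x_i·y_{i+1} − x_{i+1}·y_i), indices taken mod 5.
Cross-terms: -12, -105, -113, -168, -16  ⇒  Σ = -414
Area = |Σ|/2 = 207.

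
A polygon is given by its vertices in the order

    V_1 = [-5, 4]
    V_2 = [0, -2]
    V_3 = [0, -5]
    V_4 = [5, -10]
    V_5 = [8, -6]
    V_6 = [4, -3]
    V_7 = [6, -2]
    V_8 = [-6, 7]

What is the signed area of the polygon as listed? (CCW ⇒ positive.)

68

Apply the surveyor's formula: 2A = Σ (x_i·y_{i+1} − x_{i+1}·y_i), indices taken mod 8.
V_1→V_2: (-5)(-2) − (0)(4) = 10
V_2→V_3: (0)(-5) − (0)(-2) = 0
V_3→V_4: (0)(-10) − (5)(-5) = 25
V_4→V_5: (5)(-6) − (8)(-10) = 50
V_5→V_6: (8)(-3) − (4)(-6) = 0
V_6→V_7: (4)(-2) − (6)(-3) = 10
V_7→V_8: (6)(7) − (-6)(-2) = 30
V_8→V_1: (-6)(4) − (-5)(7) = 11
Σ = 136
Signed area = Σ/2 = 68 (positive ⇒ counter-clockwise traversal).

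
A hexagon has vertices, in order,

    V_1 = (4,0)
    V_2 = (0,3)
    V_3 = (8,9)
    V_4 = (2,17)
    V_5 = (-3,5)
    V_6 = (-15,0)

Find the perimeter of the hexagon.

|V_1V_2| = √((-4)² + (3)²) = √25 = 5
|V_2V_3| = √((8)² + (6)²) = √100 = 10
|V_3V_4| = √((-6)² + (8)²) = √100 = 10
|V_4V_5| = √((-5)² + (-12)²) = √169 = 13
|V_5V_6| = √((-12)² + (-5)²) = √169 = 13
|V_6V_1| = √((19)² + (0)²) = √361 = 19
Perimeter = 5 + 10 + 10 + 13 + 13 + 19 = 70.

70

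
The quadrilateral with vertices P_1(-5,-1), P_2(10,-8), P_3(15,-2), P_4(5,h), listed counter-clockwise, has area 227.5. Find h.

15

The doubled signed area Σ (x_i y_{i+1} − x_{i+1} y_i) is linear in h.
With h=0 it equals 155; the coefficient of h is 20 (from the two edges through P_4).
So 20·h + 155 = 2·227.5 = 455 ⇒ h = 15.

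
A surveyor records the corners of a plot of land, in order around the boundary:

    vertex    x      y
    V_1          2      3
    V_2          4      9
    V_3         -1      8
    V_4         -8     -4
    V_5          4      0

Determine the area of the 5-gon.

71.5

Σ = (6) + (41) + (68) + (16) + (12) = 143
Area = |Σ|/2 = 71.5.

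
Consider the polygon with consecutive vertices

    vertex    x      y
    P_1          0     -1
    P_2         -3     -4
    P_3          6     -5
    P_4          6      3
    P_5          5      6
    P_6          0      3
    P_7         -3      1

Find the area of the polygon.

Apply the shoelace (surveyor's) formula: 2A = Σ (x_i·y_{i+1} − x_{i+1}·y_i), indices taken mod 7.
Σ = (-3) + (39) + (48) + (21) + (15) + (9) + (3) = 132
Area = |Σ|/2 = 66.

66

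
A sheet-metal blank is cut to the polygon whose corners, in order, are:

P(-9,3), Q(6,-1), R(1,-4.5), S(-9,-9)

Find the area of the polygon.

96.25

P→Q: (-9)(-1) − (6)(3) = -9
Q→R: (6)(-4.5) − (1)(-1) = -26
R→S: (1)(-9) − (-9)(-4.5) = -49.5
S→P: (-9)(3) − (-9)(-9) = -108
Σ = -192.5
Area = |Σ|/2 = 96.25.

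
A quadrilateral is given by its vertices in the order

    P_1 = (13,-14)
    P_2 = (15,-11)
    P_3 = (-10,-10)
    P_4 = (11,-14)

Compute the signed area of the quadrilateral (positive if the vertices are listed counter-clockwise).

Σ = (67) + (-260) + (250) + (28) = 85
Signed area = Σ/2 = 42.5 (positive ⇒ counter-clockwise traversal).

42.5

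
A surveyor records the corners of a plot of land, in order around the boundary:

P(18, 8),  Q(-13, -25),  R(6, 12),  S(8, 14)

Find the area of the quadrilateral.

276

Apply the shoelace (surveyor's) formula: 2A = Σ (x_i·y_{i+1} − x_{i+1}·y_i), indices taken mod 4.
Σ = (-346) + (-6) + (-12) + (-188) = -552
Area = |Σ|/2 = 276.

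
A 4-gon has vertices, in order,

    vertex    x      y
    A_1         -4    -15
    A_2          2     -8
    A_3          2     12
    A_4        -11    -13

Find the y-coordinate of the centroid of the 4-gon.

-504/107

Apply the surveyor's formula. First the cross-terms c_i = x_i·y_{i+1} − x_{i+1}·y_i:
  62, 40, 106, 113  ⇒  2A = 321, A = 160.5.
Then Σ (y_i + y_{i+1})·c_i = -4536, so ȳ = -4536 / (6·160.5) = -504/107.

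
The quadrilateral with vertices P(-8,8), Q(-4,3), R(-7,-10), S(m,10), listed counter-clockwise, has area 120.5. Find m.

The doubled signed area Σ (x_i y_{i+1} − x_{i+1} y_i) is linear in m.
With m=0 it equals 79; the coefficient of m is 18 (from the two edges through S).
So 18·m + 79 = 2·120.5 = 241 ⇒ m = 9.

9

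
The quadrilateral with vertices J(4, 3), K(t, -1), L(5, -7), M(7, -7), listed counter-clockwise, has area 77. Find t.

Write out the shoelace sum; only the two edges meeting at K involve t:
2·Area = [(4·(-1) − t·3) + (t·(-7) − 5·(-1))] + 63
       = -10·t + 64 = 154
⇒ t = -9.

-9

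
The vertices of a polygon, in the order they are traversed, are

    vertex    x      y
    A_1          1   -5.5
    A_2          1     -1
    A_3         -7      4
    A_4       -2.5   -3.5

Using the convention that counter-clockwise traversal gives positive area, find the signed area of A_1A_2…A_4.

26.625

A_1→A_2: (1)(-1) − (1)(-5.5) = 4.5
A_2→A_3: (1)(4) − (-7)(-1) = -3
A_3→A_4: (-7)(-3.5) − (-2.5)(4) = 34.5
A_4→A_1: (-2.5)(-5.5) − (1)(-3.5) = 17.25
Σ = 53.25
Signed area = Σ/2 = 26.625 (positive ⇒ counter-clockwise traversal).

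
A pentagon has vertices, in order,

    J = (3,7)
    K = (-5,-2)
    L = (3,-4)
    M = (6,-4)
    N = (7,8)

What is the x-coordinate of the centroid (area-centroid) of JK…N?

103/42

Apply the shoelace formula. First the cross-terms c_i = x_i·y_{i+1} − x_{i+1}·y_i:
  29, 26, 12, 76, 25  ⇒  2A = 168, A = 84.
Then Σ (x_i + x_{i+1})·c_i = 1236, so x̄ = 1236 / (6·84) = 103/42.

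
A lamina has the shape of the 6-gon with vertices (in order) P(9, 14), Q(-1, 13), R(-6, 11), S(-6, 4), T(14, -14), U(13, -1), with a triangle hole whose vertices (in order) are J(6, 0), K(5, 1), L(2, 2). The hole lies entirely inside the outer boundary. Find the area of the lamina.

Outer boundary:
Apply Gauss's area formula: 2A = Σ (x_i·y_{i+1} − x_{i+1}·y_i), indices taken mod 6.
Σ = (131) + (67) + (42) + (28) + (168) + (191) = 627
Area = |Σ|/2 = 313.5.
Hole:
Cross-terms: 6, 8, -12  ⇒  Σ = 2
Area = |Σ|/2 = 1.
Net area = 313.5 − 1 = 312.5.

312.5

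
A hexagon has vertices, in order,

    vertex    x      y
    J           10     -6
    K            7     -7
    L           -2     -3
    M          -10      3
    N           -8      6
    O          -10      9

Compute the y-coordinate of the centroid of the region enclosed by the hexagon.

-40/177

Apply the shoelace (surveyor's) formula. First the cross-terms c_i = x_i·y_{i+1} − x_{i+1}·y_i:
  -28, -35, -36, -36, -12, -30  ⇒  2A = -177, A = -88.5.
Then Σ (y_i + y_{i+1})·c_i = 120, so ȳ = 120 / (6·(-88.5)) = -40/177.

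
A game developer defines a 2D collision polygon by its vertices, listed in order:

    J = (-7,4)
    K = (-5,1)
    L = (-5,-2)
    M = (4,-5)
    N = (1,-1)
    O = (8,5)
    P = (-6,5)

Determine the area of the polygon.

78

J→K: (-7)(1) − (-5)(4) = 13
K→L: (-5)(-2) − (-5)(1) = 15
L→M: (-5)(-5) − (4)(-2) = 33
M→N: (4)(-1) − (1)(-5) = 1
N→O: (1)(5) − (8)(-1) = 13
O→P: (8)(5) − (-6)(5) = 70
P→J: (-6)(4) − (-7)(5) = 11
Σ = 156
Area = |Σ|/2 = 78.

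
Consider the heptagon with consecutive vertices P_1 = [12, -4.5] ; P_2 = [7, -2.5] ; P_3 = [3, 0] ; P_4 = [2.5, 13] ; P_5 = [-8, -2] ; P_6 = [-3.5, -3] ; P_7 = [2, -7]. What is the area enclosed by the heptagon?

134.75

Apply the shoelace formula: 2A = Σ (x_i·y_{i+1} − x_{i+1}·y_i), indices taken mod 7.
Cross-terms: 1.5, 7.5, 39, 99, 17, 30.5, 75  ⇒  Σ = 269.5
Area = |Σ|/2 = 134.75.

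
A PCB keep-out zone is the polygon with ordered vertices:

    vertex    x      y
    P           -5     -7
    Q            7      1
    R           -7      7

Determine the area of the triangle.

92

Σ = (44) + (56) + (84) = 184
Area = |Σ|/2 = 92.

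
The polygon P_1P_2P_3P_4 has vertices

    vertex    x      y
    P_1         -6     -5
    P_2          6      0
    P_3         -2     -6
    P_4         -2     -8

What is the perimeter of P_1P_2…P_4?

|P_1P_2| = √((12)² + (5)²) = √169 = 13
|P_2P_3| = √((-8)² + (-6)²) = √100 = 10
|P_3P_4| = √((0)² + (-2)²) = √4 = 2
|P_4P_1| = √((-4)² + (3)²) = √25 = 5
Perimeter = 13 + 10 + 2 + 5 = 30.

30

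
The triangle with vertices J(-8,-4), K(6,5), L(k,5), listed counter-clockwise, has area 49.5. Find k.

Write out the shoelace sum; only the two edges meeting at L involve k:
2·Area = [(6·5 − k·5) + (k·(-4) − (-8)·5)] + -16
       = -9·k + 54 = 99
⇒ k = -5.

-5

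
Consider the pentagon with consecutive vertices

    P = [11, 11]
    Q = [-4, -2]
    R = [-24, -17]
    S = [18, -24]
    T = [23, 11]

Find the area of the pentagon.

903

P→Q: (11)(-2) − (-4)(11) = 22
Q→R: (-4)(-17) − (-24)(-2) = 20
R→S: (-24)(-24) − (18)(-17) = 882
S→T: (18)(11) − (23)(-24) = 750
T→P: (23)(11) − (11)(11) = 132
Σ = 1806
Area = |Σ|/2 = 903.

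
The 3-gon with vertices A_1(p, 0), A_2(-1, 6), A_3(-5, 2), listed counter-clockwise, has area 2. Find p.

Write out the shoelace sum; only the two edges meeting at A_1 involve p:
2·Area = [((-5)·0 − p·2) + (p·6 − (-1)·0)] + 28
       = 4·p + 28 = 4
⇒ p = -6.

-6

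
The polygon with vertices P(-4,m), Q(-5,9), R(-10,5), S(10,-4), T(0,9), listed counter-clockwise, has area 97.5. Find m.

10

The doubled signed area Σ (x_i y_{i+1} − x_{i+1} y_i) is linear in m.
With m=0 it equals 145; the coefficient of m is 5 (from the two edges through P).
So 5·m + 145 = 2·97.5 = 195 ⇒ m = 10.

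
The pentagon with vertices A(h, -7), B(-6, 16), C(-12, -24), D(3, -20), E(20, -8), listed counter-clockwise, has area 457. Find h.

3

Write out the shoelace sum; only the two edges meeting at A involve h:
2·Area = [(20·(-7) − h·(-8)) + (h·16 − (-6)·(-7))] + 1024
       = 24·h + 842 = 914
⇒ h = 3.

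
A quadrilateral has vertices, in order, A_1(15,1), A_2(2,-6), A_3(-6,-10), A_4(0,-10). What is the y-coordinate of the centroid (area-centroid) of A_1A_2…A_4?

Apply the surveyor's formula. First the cross-terms c_i = x_i·y_{i+1} − x_{i+1}·y_i:
  -92, -56, 60, 150  ⇒  2A = 62, A = 31.
Then Σ (y_i + y_{i+1})·c_i = -1194, so ȳ = -1194 / (6·31) = -199/31.

-199/31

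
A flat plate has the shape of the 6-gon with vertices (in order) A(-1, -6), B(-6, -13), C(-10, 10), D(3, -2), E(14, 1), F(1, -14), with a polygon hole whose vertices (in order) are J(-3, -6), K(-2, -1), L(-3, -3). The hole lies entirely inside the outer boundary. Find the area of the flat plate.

Outer boundary:
Apply the surveyor's formula: 2A = Σ (x_i·y_{i+1} − x_{i+1}·y_i), indices taken mod 6.
A→B: (-1)(-13) − (-6)(-6) = -23
B→C: (-6)(10) − (-10)(-13) = -190
C→D: (-10)(-2) − (3)(10) = -10
D→E: (3)(1) − (14)(-2) = 31
E→F: (14)(-14) − (1)(1) = -197
F→A: (1)(-6) − (-1)(-14) = -20
Σ = -409
Area = |Σ|/2 = 204.5.
Hole:
J→K: (-3)(-1) − (-2)(-6) = -9
K→L: (-2)(-3) − (-3)(-1) = 3
L→J: (-3)(-6) − (-3)(-3) = 9
Σ = 3
Area = |Σ|/2 = 1.5.
Net area = 204.5 − 1.5 = 203.

203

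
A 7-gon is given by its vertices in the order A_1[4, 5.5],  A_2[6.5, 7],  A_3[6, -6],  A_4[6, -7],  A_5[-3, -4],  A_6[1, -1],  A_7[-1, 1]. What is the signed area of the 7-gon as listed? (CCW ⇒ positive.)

-71.125

A_1→A_2: (4)(7) − (6.5)(5.5) = -7.75
A_2→A_3: (6.5)(-6) − (6)(7) = -81
A_3→A_4: (6)(-7) − (6)(-6) = -6
A_4→A_5: (6)(-4) − (-3)(-7) = -45
A_5→A_6: (-3)(-1) − (1)(-4) = 7
A_6→A_7: (1)(1) − (-1)(-1) = 0
A_7→A_1: (-1)(5.5) − (4)(1) = -9.5
Σ = -142.25
Signed area = Σ/2 = -71.125 (negative ⇒ clockwise traversal).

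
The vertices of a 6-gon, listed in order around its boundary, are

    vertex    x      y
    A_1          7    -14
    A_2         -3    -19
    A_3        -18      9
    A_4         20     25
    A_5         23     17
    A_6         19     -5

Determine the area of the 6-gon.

1039

A_1→A_2: (7)(-19) − (-3)(-14) = -175
A_2→A_3: (-3)(9) − (-18)(-19) = -369
A_3→A_4: (-18)(25) − (20)(9) = -630
A_4→A_5: (20)(17) − (23)(25) = -235
A_5→A_6: (23)(-5) − (19)(17) = -438
A_6→A_1: (19)(-14) − (7)(-5) = -231
Σ = -2078
Area = |Σ|/2 = 1039.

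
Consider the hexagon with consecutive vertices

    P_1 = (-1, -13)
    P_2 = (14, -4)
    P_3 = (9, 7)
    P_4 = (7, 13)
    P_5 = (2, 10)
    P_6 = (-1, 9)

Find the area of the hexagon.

241

Apply Gauss's area formula: 2A = Σ (x_i·y_{i+1} − x_{i+1}·y_i), indices taken mod 6.
Cross-terms: 186, 134, 68, 44, 28, 22  ⇒  Σ = 482
Area = |Σ|/2 = 241.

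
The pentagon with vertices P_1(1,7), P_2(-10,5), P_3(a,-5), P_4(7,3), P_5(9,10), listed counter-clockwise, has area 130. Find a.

The doubled signed area Σ (x_i y_{i+1} − x_{i+1} y_i) is linear in a.
With a=0 it equals 256; the coefficient of a is -2 (from the two edges through P_3).
So -2·a + 256 = 2·130 = 260 ⇒ a = -2.

-2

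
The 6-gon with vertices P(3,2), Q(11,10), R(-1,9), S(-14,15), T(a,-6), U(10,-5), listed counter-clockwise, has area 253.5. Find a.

-5

Write out the shoelace sum; only the two edges meeting at T involve a:
2·Area = [((-14)·(-6) − a·15) + (a·(-5) − 10·(-6))] + 263
       = -20·a + 407 = 507
⇒ a = -5.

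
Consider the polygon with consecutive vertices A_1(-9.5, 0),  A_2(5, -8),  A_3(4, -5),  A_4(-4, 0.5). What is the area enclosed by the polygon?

34.875

Apply the shoelace (surveyor's) formula: 2A = Σ (x_i·y_{i+1} − x_{i+1}·y_i), indices taken mod 4.
Σ = (76) + (7) + (-18) + (4.75) = 69.75
Area = |Σ|/2 = 34.875.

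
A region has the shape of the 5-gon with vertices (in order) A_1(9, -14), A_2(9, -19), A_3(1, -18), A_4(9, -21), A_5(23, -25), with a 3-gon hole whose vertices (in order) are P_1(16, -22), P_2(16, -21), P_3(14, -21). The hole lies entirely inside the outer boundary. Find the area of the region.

Outer boundary:
Σ = (-45) + (-143) + (141) + (258) + (-97) = 114
Area = |Σ|/2 = 57.
Hole:
Apply the surveyor's formula: 2A = Σ (x_i·y_{i+1} − x_{i+1}·y_i), indices taken mod 3.
Σ = (16) + (-42) + (28) = 2
Area = |Σ|/2 = 1.
Net area = 57 − 1 = 56.

56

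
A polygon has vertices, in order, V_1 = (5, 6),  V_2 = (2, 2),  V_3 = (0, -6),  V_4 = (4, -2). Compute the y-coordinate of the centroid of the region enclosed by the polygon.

-2/11

Apply Gauss's area formula. First the cross-terms c_i = x_i·y_{i+1} − x_{i+1}·y_i:
  -2, -12, 24, 34  ⇒  2A = 44, A = 22.
Then Σ (y_i + y_{i+1})·c_i = -24, so ȳ = -24 / (6·22) = -2/11.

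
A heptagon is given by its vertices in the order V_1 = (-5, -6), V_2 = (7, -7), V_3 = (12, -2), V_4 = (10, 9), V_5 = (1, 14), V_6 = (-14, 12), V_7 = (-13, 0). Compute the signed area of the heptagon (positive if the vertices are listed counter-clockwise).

424

Apply the surveyor's formula: 2A = Σ (x_i·y_{i+1} − x_{i+1}·y_i), indices taken mod 7.
V_1→V_2: (-5)(-7) − (7)(-6) = 77
V_2→V_3: (7)(-2) − (12)(-7) = 70
V_3→V_4: (12)(9) − (10)(-2) = 128
V_4→V_5: (10)(14) − (1)(9) = 131
V_5→V_6: (1)(12) − (-14)(14) = 208
V_6→V_7: (-14)(0) − (-13)(12) = 156
V_7→V_1: (-13)(-6) − (-5)(0) = 78
Σ = 848
Signed area = Σ/2 = 424 (positive ⇒ counter-clockwise traversal).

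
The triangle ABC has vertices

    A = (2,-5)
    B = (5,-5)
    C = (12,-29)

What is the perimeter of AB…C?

54

|AB| = √((3)² + (0)²) = √9 = 3
|BC| = √((7)² + (-24)²) = √625 = 25
|CA| = √((-10)² + (24)²) = √676 = 26
Perimeter = 3 + 25 + 26 = 54.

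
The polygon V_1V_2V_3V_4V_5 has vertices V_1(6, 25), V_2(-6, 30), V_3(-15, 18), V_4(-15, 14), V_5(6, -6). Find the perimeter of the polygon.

|V_1V_2| = √((-12)² + (5)²) = √169 = 13
|V_2V_3| = √((-9)² + (-12)²) = √225 = 15
|V_3V_4| = √((0)² + (-4)²) = √16 = 4
|V_4V_5| = √((21)² + (-20)²) = √841 = 29
|V_5V_1| = √((0)² + (31)²) = √961 = 31
Perimeter = 13 + 15 + 4 + 29 + 31 = 92.

92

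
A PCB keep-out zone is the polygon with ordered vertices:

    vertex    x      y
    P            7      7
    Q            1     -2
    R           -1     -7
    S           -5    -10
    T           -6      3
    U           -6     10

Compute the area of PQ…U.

Σ = (-21) + (-9) + (-25) + (-75) + (-42) + (-112) = -284
Area = |Σ|/2 = 142.

142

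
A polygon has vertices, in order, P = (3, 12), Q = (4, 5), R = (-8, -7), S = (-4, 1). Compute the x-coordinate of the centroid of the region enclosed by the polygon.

Apply the surveyor's formula. First the cross-terms c_i = x_i·y_{i+1} − x_{i+1}·y_i:
  -33, 12, -36, -51  ⇒  2A = -108, A = -54.
Then Σ (x_i + x_{i+1})·c_i = 204, so x̄ = 204 / (6·(-54)) = -17/27.

-17/27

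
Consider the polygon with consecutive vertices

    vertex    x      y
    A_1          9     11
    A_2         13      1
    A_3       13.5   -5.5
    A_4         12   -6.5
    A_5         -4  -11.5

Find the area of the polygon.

172.625

Apply the surveyor's formula: 2A = Σ (x_i·y_{i+1} − x_{i+1}·y_i), indices taken mod 5.
Σ = (-134) + (-85) + (-21.75) + (-164) + (59.5) = -345.25
Area = |Σ|/2 = 172.625.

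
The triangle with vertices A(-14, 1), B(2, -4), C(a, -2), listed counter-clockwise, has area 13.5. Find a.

The doubled signed area Σ (x_i y_{i+1} − x_{i+1} y_i) is linear in a.
With a=0 it equals 22; the coefficient of a is 5 (from the two edges through C).
So 5·a + 22 = 2·13.5 = 27 ⇒ a = 1.

1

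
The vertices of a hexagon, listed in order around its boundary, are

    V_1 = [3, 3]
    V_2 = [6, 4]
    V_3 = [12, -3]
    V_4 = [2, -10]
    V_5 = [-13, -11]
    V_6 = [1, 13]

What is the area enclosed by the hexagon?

266

Apply the shoelace (surveyor's) formula: 2A = Σ (x_i·y_{i+1} − x_{i+1}·y_i), indices taken mod 6.
V_1→V_2: (3)(4) − (6)(3) = -6
V_2→V_3: (6)(-3) − (12)(4) = -66
V_3→V_4: (12)(-10) − (2)(-3) = -114
V_4→V_5: (2)(-11) − (-13)(-10) = -152
V_5→V_6: (-13)(13) − (1)(-11) = -158
V_6→V_1: (1)(3) − (3)(13) = -36
Σ = -532
Area = |Σ|/2 = 266.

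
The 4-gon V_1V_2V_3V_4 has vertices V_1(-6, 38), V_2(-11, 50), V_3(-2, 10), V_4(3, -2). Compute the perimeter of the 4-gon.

|V_1V_2| = √((-5)² + (12)²) = √169 = 13
|V_2V_3| = √((9)² + (-40)²) = √1681 = 41
|V_3V_4| = √((5)² + (-12)²) = √169 = 13
|V_4V_1| = √((-9)² + (40)²) = √1681 = 41
Perimeter = 13 + 41 + 13 + 41 = 108.

108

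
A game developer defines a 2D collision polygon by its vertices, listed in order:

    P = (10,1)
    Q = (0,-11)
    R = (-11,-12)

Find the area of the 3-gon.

Σ = (-110) + (-121) + (109) = -122
Area = |Σ|/2 = 61.

61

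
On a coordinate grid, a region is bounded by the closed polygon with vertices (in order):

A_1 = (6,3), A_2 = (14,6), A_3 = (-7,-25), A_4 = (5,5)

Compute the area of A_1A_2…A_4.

Apply the shoelace (surveyor's) formula: 2A = Σ (x_i·y_{i+1} − x_{i+1}·y_i), indices taken mod 4.
Σ = (-6) + (-308) + (90) + (-15) = -239
Area = |Σ|/2 = 119.5.

119.5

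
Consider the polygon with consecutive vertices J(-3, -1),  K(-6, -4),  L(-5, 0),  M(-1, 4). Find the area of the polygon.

Apply the shoelace formula: 2A = Σ (x_i·y_{i+1} − x_{i+1}·y_i), indices taken mod 4.
Cross-terms: 6, -20, -20, 13  ⇒  Σ = -21
Area = |Σ|/2 = 10.5.

10.5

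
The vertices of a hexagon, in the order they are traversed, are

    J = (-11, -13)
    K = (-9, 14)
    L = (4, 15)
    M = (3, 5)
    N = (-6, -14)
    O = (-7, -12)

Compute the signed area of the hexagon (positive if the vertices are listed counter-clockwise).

-283

Apply the shoelace (surveyor's) formula: 2A = Σ (x_i·y_{i+1} − x_{i+1}·y_i), indices taken mod 6.
J→K: (-11)(14) − (-9)(-13) = -271
K→L: (-9)(15) − (4)(14) = -191
L→M: (4)(5) − (3)(15) = -25
M→N: (3)(-14) − (-6)(5) = -12
N→O: (-6)(-12) − (-7)(-14) = -26
O→J: (-7)(-13) − (-11)(-12) = -41
Σ = -566
Signed area = Σ/2 = -283 (negative ⇒ clockwise traversal).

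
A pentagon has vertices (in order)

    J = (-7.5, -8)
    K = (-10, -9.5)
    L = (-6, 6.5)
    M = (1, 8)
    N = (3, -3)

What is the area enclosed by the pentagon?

129.375

Apply Gauss's area formula: 2A = Σ (x_i·y_{i+1} − x_{i+1}·y_i), indices taken mod 5.
J→K: (-7.5)(-9.5) − (-10)(-8) = -8.75
K→L: (-10)(6.5) − (-6)(-9.5) = -122
L→M: (-6)(8) − (1)(6.5) = -54.5
M→N: (1)(-3) − (3)(8) = -27
N→J: (3)(-8) − (-7.5)(-3) = -46.5
Σ = -258.75
Area = |Σ|/2 = 129.375.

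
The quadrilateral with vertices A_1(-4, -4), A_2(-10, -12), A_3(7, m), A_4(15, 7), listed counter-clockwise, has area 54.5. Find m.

Write out the shoelace sum; only the two edges meeting at A_3 involve m:
2·Area = [((-10)·m − 7·(-12)) + (7·7 − 15·m)] + -24
       = -25·m + 109 = 109
⇒ m = 0.

0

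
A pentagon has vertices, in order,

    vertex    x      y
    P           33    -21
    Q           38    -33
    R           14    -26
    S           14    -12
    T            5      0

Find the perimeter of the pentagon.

102

|PQ| = √((5)² + (-12)²) = √169 = 13
|QR| = √((-24)² + (7)²) = √625 = 25
|RS| = √((0)² + (14)²) = √196 = 14
|ST| = √((-9)² + (12)²) = √225 = 15
|TP| = √((28)² + (-21)²) = √1225 = 35
Perimeter = 13 + 25 + 14 + 15 + 35 = 102.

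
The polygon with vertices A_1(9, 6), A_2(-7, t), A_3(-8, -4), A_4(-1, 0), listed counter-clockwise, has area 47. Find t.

2

The doubled signed area Σ (x_i y_{i+1} − x_{i+1} y_i) is linear in t.
With t=0 it equals 60; the coefficient of t is 17 (from the two edges through A_2).
So 17·t + 60 = 2·47 = 94 ⇒ t = 2.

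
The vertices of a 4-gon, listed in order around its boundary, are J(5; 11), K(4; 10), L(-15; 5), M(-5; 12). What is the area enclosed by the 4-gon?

Σ = (6) + (170) + (-155) + (-115) = -94
Area = |Σ|/2 = 47.

47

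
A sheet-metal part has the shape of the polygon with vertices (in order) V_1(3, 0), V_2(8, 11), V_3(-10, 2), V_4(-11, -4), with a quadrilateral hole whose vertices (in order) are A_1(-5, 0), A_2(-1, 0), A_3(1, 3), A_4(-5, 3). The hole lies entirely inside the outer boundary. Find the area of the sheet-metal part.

101.5

Outer boundary:
Apply the shoelace (surveyor's) formula: 2A = Σ (x_i·y_{i+1} − x_{i+1}·y_i), indices taken mod 4.
V_1→V_2: (3)(11) − (8)(0) = 33
V_2→V_3: (8)(2) − (-10)(11) = 126
V_3→V_4: (-10)(-4) − (-11)(2) = 62
V_4→V_1: (-11)(0) − (3)(-4) = 12
Σ = 233
Area = |Σ|/2 = 116.5.
Hole:
Cross-terms: 0, -3, 18, 15  ⇒  Σ = 30
Area = |Σ|/2 = 15.
Net area = 116.5 − 15 = 101.5.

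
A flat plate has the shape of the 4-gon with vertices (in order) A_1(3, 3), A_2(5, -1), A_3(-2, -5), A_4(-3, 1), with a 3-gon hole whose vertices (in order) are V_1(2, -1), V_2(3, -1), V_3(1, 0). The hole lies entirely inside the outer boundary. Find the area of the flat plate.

36.5

Outer boundary:
Apply the shoelace (surveyor's) formula: 2A = Σ (x_i·y_{i+1} − x_{i+1}·y_i), indices taken mod 4.
Σ = (-18) + (-27) + (-17) + (-12) = -74
Area = |Σ|/2 = 37.
Hole:
Apply the shoelace (surveyor's) formula: 2A = Σ (x_i·y_{i+1} − x_{i+1}·y_i), indices taken mod 3.
Cross-terms: 1, 1, -1  ⇒  Σ = 1
Area = |Σ|/2 = 0.5.
Net area = 37 − 0.5 = 36.5.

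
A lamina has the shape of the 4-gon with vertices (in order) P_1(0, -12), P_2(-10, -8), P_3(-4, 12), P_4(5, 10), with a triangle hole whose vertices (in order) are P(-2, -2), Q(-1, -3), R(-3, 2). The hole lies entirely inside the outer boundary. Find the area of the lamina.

Outer boundary:
Σ = (-120) + (-152) + (-100) + (-60) = -432
Area = |Σ|/2 = 216.
Hole:
Apply Gauss's area formula: 2A = Σ (x_i·y_{i+1} − x_{i+1}·y_i), indices taken mod 3.
Cross-terms: 4, -11, 10  ⇒  Σ = 3
Area = |Σ|/2 = 1.5.
Net area = 216 − 1.5 = 214.5.

214.5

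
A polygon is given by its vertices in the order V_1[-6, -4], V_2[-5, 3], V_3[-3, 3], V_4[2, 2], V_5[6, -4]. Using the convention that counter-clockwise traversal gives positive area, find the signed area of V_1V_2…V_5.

-62

Apply the shoelace (surveyor's) formula: 2A = Σ (x_i·y_{i+1} − x_{i+1}·y_i), indices taken mod 5.
Σ = (-38) + (-6) + (-12) + (-20) + (-48) = -124
Signed area = Σ/2 = -62 (negative ⇒ clockwise traversal).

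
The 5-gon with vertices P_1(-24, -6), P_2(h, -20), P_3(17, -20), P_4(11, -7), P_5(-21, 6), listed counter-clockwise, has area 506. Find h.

The doubled signed area Σ (x_i y_{i+1} − x_{i+1} y_i) is linear in h.
With h=0 it equals 1110; the coefficient of h is -14 (from the two edges through P_2).
So -14·h + 1110 = 2·506 = 1012 ⇒ h = 7.

7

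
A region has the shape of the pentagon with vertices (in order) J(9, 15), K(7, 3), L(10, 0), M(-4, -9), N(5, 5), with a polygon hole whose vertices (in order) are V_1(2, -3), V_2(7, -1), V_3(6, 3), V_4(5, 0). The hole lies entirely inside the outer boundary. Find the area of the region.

63.5

Outer boundary:
Apply the shoelace formula: 2A = Σ (x_i·y_{i+1} − x_{i+1}·y_i), indices taken mod 5.
Cross-terms: -78, -30, -90, 25, 30  ⇒  Σ = -143
Area = |Σ|/2 = 71.5.
Hole:
Apply the shoelace formula: 2A = Σ (x_i·y_{i+1} − x_{i+1}·y_i), indices taken mod 4.
V_1→V_2: (2)(-1) − (7)(-3) = 19
V_2→V_3: (7)(3) − (6)(-1) = 27
V_3→V_4: (6)(0) − (5)(3) = -15
V_4→V_1: (5)(-3) − (2)(0) = -15
Σ = 16
Area = |Σ|/2 = 8.
Net area = 71.5 − 8 = 63.5.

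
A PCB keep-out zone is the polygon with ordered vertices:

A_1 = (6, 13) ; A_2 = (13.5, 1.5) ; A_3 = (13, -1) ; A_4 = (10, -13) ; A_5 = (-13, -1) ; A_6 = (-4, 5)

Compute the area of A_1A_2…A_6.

Apply the shoelace formula: 2A = Σ (x_i·y_{i+1} − x_{i+1}·y_i), indices taken mod 6.
Σ = (-166.5) + (-33) + (-159) + (-179) + (-69) + (-82) = -688.5
Area = |Σ|/2 = 344.25.

344.25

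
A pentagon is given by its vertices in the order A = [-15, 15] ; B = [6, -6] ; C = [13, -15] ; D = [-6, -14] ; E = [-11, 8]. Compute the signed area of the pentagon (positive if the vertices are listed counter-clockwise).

-265.5

Apply the shoelace (surveyor's) formula: 2A = Σ (x_i·y_{i+1} − x_{i+1}·y_i), indices taken mod 5.
Σ = (0) + (-12) + (-272) + (-202) + (-45) = -531
Signed area = Σ/2 = -265.5 (negative ⇒ clockwise traversal).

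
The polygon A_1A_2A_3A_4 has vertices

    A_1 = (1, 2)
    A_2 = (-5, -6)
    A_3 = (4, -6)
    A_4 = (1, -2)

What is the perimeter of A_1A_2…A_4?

|A_1A_2| = √((-6)² + (-8)²) = √100 = 10
|A_2A_3| = √((9)² + (0)²) = √81 = 9
|A_3A_4| = √((-3)² + (4)²) = √25 = 5
|A_4A_1| = √((0)² + (4)²) = √16 = 4
Perimeter = 10 + 9 + 5 + 4 = 28.

28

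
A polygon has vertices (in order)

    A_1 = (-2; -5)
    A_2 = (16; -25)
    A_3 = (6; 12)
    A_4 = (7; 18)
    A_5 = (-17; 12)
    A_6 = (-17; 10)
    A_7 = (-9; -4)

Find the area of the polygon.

Cross-terms: 130, 342, 24, 390, 34, 158, 37  ⇒  Σ = 1115
Area = |Σ|/2 = 557.5.

557.5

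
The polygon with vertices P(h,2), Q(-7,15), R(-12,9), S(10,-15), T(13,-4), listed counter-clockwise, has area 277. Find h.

Write out the shoelace sum; only the two edges meeting at P involve h:
2·Area = [(13·2 − h·(-4)) + (h·15 − (-7)·2)] + 362
       = 19·h + 402 = 554
⇒ h = 8.

8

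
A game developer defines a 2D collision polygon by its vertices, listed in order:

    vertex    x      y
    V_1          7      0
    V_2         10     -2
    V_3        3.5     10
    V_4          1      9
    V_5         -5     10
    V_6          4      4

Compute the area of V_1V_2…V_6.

40.75

Apply the shoelace formula: 2A = Σ (x_i·y_{i+1} − x_{i+1}·y_i), indices taken mod 6.
Σ = (-14) + (107) + (21.5) + (55) + (-60) + (-28) = 81.5
Area = |Σ|/2 = 40.75.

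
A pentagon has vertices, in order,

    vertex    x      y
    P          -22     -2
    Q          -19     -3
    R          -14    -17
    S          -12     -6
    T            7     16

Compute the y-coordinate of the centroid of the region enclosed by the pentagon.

8/39

Apply Gauss's area formula. First the cross-terms c_i = x_i·y_{i+1} − x_{i+1}·y_i:
  28, 281, -120, -150, 338  ⇒  2A = 377, A = 188.5.
Then Σ (y_i + y_{i+1})·c_i = 232, so ȳ = 232 / (6·188.5) = 8/39.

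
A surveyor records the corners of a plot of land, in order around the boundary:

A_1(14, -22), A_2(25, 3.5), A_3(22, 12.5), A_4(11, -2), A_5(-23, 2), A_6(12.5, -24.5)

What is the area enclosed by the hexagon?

Σ = (599) + (235.5) + (-181.5) + (-24) + (538.5) + (68) = 1235.5
Area = |Σ|/2 = 617.75.

617.75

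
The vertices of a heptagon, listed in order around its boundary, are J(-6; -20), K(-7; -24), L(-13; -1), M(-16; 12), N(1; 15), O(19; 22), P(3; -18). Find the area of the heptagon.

Apply the shoelace formula: 2A = Σ (x_i·y_{i+1} − x_{i+1}·y_i), indices taken mod 7.
Cross-terms: 4, -305, -172, -252, -263, -408, -168  ⇒  Σ = -1564
Area = |Σ|/2 = 782.

782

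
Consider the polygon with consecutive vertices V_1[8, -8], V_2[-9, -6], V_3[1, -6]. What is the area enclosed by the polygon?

V_1→V_2: (8)(-6) − (-9)(-8) = -120
V_2→V_3: (-9)(-6) − (1)(-6) = 60
V_3→V_1: (1)(-8) − (8)(-6) = 40
Σ = -20
Area = |Σ|/2 = 10.

10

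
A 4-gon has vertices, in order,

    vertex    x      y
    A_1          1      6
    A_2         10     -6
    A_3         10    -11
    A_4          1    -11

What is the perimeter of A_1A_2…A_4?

46

|A_1A_2| = √((9)² + (-12)²) = √225 = 15
|A_2A_3| = √((0)² + (-5)²) = √25 = 5
|A_3A_4| = √((-9)² + (0)²) = √81 = 9
|A_4A_1| = √((0)² + (17)²) = √289 = 17
Perimeter = 15 + 5 + 9 + 17 = 46.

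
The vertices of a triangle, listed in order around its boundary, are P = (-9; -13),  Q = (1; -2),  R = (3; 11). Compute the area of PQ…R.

54

P→Q: (-9)(-2) − (1)(-13) = 31
Q→R: (1)(11) − (3)(-2) = 17
R→P: (3)(-13) − (-9)(11) = 60
Σ = 108
Area = |Σ|/2 = 54.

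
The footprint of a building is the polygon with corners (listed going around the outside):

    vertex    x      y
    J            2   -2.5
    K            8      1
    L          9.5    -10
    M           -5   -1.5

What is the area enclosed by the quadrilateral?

58.125

Apply Gauss's area formula: 2A = Σ (x_i·y_{i+1} − x_{i+1}·y_i), indices taken mod 4.
J→K: (2)(1) − (8)(-2.5) = 22
K→L: (8)(-10) − (9.5)(1) = -89.5
L→M: (9.5)(-1.5) − (-5)(-10) = -64.25
M→J: (-5)(-2.5) − (2)(-1.5) = 15.5
Σ = -116.25
Area = |Σ|/2 = 58.125.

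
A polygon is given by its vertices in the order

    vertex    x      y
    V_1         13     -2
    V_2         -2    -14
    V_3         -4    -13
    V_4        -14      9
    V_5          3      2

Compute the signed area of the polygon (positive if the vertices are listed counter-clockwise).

-260.5

Apply Gauss's area formula: 2A = Σ (x_i·y_{i+1} − x_{i+1}·y_i), indices taken mod 5.
Σ = (-186) + (-30) + (-218) + (-55) + (-32) = -521
Signed area = Σ/2 = -260.5 (negative ⇒ clockwise traversal).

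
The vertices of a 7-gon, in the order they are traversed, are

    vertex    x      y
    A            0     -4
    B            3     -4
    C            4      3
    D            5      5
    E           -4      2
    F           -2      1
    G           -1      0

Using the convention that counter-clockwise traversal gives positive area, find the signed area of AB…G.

Apply Gauss's area formula: 2A = Σ (x_i·y_{i+1} − x_{i+1}·y_i), indices taken mod 7.
A→B: (0)(-4) − (3)(-4) = 12
B→C: (3)(3) − (4)(-4) = 25
C→D: (4)(5) − (5)(3) = 5
D→E: (5)(2) − (-4)(5) = 30
E→F: (-4)(1) − (-2)(2) = 0
F→G: (-2)(0) − (-1)(1) = 1
G→A: (-1)(-4) − (0)(0) = 4
Σ = 77
Signed area = Σ/2 = 38.5 (positive ⇒ counter-clockwise traversal).

38.5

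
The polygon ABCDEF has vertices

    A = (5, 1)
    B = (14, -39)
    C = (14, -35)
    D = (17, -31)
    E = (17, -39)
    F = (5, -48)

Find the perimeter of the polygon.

|AB| = √((9)² + (-40)²) = √1681 = 41
|BC| = √((0)² + (4)²) = √16 = 4
|CD| = √((3)² + (4)²) = √25 = 5
|DE| = √((0)² + (-8)²) = √64 = 8
|EF| = √((-12)² + (-9)²) = √225 = 15
|FA| = √((0)² + (49)²) = √2401 = 49
Perimeter = 41 + 4 + 5 + 8 + 15 + 49 = 122.

122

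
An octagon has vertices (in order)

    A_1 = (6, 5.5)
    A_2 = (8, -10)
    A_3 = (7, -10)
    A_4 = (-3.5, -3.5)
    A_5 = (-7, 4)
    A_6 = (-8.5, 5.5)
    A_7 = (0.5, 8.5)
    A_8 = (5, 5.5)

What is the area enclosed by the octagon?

Apply the shoelace (surveyor's) formula: 2A = Σ (x_i·y_{i+1} − x_{i+1}·y_i), indices taken mod 8.
A_1→A_2: (6)(-10) − (8)(5.5) = -104
A_2→A_3: (8)(-10) − (7)(-10) = -10
A_3→A_4: (7)(-3.5) − (-3.5)(-10) = -59.5
A_4→A_5: (-3.5)(4) − (-7)(-3.5) = -38.5
A_5→A_6: (-7)(5.5) − (-8.5)(4) = -4.5
A_6→A_7: (-8.5)(8.5) − (0.5)(5.5) = -75
A_7→A_8: (0.5)(5.5) − (5)(8.5) = -39.75
A_8→A_1: (5)(5.5) − (6)(5.5) = -5.5
Σ = -336.75
Area = |Σ|/2 = 168.375.

168.375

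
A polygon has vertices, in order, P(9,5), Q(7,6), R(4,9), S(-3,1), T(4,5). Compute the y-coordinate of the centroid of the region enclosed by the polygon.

Apply the shoelace formula. First the cross-terms c_i = x_i·y_{i+1} − x_{i+1}·y_i:
  19, 39, 31, -19, -25  ⇒  2A = 45, A = 22.5.
Then Σ (y_i + y_{i+1})·c_i = 740, so ȳ = 740 / (6·22.5) = 148/27.

148/27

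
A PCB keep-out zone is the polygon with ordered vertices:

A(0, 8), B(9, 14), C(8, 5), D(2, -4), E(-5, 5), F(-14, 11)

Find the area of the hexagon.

144

Σ = (-72) + (-67) + (-42) + (-10) + (15) + (-112) = -288
Area = |Σ|/2 = 144.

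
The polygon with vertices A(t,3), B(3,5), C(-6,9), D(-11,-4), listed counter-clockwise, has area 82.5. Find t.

3

Write out the shoelace sum; only the two edges meeting at A involve t:
2·Area = [((-11)·3 − t·(-4)) + (t·5 − 3·3)] + 180
       = 9·t + 138 = 165
⇒ t = 3.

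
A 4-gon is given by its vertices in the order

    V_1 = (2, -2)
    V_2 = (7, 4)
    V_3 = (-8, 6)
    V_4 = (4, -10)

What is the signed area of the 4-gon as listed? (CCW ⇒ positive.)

Apply Gauss's area formula: 2A = Σ (x_i·y_{i+1} − x_{i+1}·y_i), indices taken mod 4.
V_1→V_2: (2)(4) − (7)(-2) = 22
V_2→V_3: (7)(6) − (-8)(4) = 74
V_3→V_4: (-8)(-10) − (4)(6) = 56
V_4→V_1: (4)(-2) − (2)(-10) = 12
Σ = 164
Signed area = Σ/2 = 82 (positive ⇒ counter-clockwise traversal).

82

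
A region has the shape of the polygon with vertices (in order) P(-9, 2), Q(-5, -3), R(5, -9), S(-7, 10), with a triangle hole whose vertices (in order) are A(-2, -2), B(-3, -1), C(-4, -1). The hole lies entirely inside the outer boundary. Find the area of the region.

Outer boundary:
Apply Gauss's area formula: 2A = Σ (x_i·y_{i+1} − x_{i+1}·y_i), indices taken mod 4.
Σ = (37) + (60) + (-13) + (76) = 160
Area = |Σ|/2 = 80.
Hole:
Σ = (-4) + (-1) + (6) = 1
Area = |Σ|/2 = 0.5.
Net area = 80 − 0.5 = 79.5.

79.5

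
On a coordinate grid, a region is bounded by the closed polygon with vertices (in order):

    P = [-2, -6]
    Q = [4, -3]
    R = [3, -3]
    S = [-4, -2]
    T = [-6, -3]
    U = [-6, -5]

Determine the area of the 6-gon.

Apply the surveyor's formula: 2A = Σ (x_i·y_{i+1} − x_{i+1}·y_i), indices taken mod 6.
P→Q: (-2)(-3) − (4)(-6) = 30
Q→R: (4)(-3) − (3)(-3) = -3
R→S: (3)(-2) − (-4)(-3) = -18
S→T: (-4)(-3) − (-6)(-2) = 0
T→U: (-6)(-5) − (-6)(-3) = 12
U→P: (-6)(-6) − (-2)(-5) = 26
Σ = 47
Area = |Σ|/2 = 23.5.

23.5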